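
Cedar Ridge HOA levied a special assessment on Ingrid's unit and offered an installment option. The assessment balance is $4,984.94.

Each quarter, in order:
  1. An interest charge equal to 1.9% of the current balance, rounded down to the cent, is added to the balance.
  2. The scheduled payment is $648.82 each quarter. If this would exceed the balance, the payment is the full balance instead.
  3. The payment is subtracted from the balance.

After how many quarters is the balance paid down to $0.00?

9

Quarter 1: opening $4,984.94; interest $94.71 → $5,079.65; payment $648.82; balance $4,430.83
Quarter 2: opening $4,430.83; interest $84.18 → $4,515.01; payment $648.82; balance $3,866.19
Quarter 3: opening $3,866.19; interest $73.45 → $3,939.64; payment $648.82; balance $3,290.82
Quarter 4: opening $3,290.82; interest $62.52 → $3,353.34; payment $648.82; balance $2,704.52
Quarter 5: opening $2,704.52; interest $51.38 → $2,755.90; payment $648.82; balance $2,107.08
Quarter 6: opening $2,107.08; interest $40.03 → $2,147.11; payment $648.82; balance $1,498.29
Quarter 7: opening $1,498.29; interest $28.46 → $1,526.75; payment $648.82; balance $877.93
Quarter 8: opening $877.93; interest $16.68 → $894.61; payment $648.82; balance $245.79
Quarter 9: opening $245.79; interest $4.67 → $250.46; payment $250.46; balance $0.00
Balance reaches $0.00 in quarter 9.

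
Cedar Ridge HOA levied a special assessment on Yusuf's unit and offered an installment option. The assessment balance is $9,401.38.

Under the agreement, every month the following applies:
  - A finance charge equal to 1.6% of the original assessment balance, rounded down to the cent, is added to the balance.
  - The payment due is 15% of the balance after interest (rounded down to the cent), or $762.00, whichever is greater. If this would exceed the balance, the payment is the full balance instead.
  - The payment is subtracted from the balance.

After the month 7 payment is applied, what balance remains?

Month 1: $9,401.38 +$150.42 interest = $9,551.80; pay $1,432.77 → $8,119.03
Month 2: $8,119.03 +$150.42 interest = $8,269.45; pay $1,240.41 → $7,029.04
Month 3: $7,029.04 +$150.42 interest = $7,179.46; pay $1,076.91 → $6,102.55
Month 4: $6,102.55 +$150.42 interest = $6,252.97; pay $937.94 → $5,315.03
Month 5: $5,315.03 +$150.42 interest = $5,465.45; pay $819.81 → $4,645.64
Month 6: $4,645.64 +$150.42 interest = $4,796.06; pay $762.00 → $4,034.06
Month 7: $4,034.06 +$150.42 interest = $4,184.48; pay $762.00 → $3,422.48

$3,422.48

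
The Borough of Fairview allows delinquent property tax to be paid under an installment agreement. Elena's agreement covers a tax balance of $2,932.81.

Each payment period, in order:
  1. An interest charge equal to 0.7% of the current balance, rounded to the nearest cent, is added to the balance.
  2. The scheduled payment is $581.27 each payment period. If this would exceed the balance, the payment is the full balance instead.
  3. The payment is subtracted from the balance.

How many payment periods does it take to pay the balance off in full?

6

# | Opening | Interest | Payment | End bal
1 | $2,932.81 | $20.53 | $581.27 | $2,372.07
2 | $2,372.07 | $16.60 | $581.27 | $1,807.40
3 | $1,807.40 | $12.65 | $581.27 | $1,238.78
4 | $1,238.78 | $8.67 | $581.27 | $666.18
5 | $666.18 | $4.66 | $581.27 | $89.57
6 | $89.57 | $0.63 | $90.20 | $0.00
Balance reaches $0.00 in payment period 6.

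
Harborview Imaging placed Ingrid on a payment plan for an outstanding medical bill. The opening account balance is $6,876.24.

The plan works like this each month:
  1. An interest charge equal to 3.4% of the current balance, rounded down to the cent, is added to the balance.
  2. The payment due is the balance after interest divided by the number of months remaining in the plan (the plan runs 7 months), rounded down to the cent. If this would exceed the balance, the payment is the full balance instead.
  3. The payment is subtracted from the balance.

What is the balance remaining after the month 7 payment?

# | Opening | Interest | Payment | End bal
1 | $6,876.24 | $233.79 | $1,015.71 | $6,094.32
2 | $6,094.32 | $207.20 | $1,050.25 | $5,251.27
3 | $5,251.27 | $178.54 | $1,085.96 | $4,343.85
4 | $4,343.85 | $147.69 | $1,122.88 | $3,368.66
5 | $3,368.66 | $114.53 | $1,161.06 | $2,322.13
6 | $2,322.13 | $78.95 | $1,200.54 | $1,200.54
7 | $1,200.54 | $40.81 | $1,241.35 | $0.00

$0.00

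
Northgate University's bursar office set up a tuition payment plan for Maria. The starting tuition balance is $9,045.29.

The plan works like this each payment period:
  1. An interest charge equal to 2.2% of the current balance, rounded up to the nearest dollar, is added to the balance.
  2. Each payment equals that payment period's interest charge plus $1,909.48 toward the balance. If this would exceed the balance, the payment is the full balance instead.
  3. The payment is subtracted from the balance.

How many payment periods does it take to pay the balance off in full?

Payment period 1: opening $9,045.29; interest $199.00 → $9,244.29; payment $2,108.48; balance $7,135.81
Payment period 2: opening $7,135.81; interest $157.00 → $7,292.81; payment $2,066.48; balance $5,226.33
Payment period 3: opening $5,226.33; interest $115.00 → $5,341.33; payment $2,024.48; balance $3,316.85
Payment period 4: opening $3,316.85; interest $73.00 → $3,389.85; payment $1,982.48; balance $1,407.37
Payment period 5: opening $1,407.37; interest $31.00 → $1,438.37; payment $1,438.37; balance $0.00
Balance reaches $0.00 in payment period 5.

5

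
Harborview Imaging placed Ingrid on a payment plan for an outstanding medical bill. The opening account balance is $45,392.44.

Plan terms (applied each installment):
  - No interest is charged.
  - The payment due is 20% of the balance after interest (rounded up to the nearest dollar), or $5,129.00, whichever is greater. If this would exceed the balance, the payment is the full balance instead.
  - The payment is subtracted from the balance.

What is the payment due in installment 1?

$9,079.00

Installment 1: opening $45,392.44; payment $9,079.00; balance $36,313.44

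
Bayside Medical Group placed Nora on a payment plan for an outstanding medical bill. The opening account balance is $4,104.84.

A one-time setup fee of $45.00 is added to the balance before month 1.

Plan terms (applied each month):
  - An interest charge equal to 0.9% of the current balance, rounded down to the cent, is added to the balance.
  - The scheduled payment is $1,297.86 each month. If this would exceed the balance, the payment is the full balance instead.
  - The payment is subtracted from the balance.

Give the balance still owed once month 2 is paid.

# | Opening | Interest | Payment | End bal
1 | $4,149.84 | $37.34 | $1,297.86 | $2,889.32
2 | $2,889.32 | $26.00 | $1,297.86 | $1,617.46

$1,617.46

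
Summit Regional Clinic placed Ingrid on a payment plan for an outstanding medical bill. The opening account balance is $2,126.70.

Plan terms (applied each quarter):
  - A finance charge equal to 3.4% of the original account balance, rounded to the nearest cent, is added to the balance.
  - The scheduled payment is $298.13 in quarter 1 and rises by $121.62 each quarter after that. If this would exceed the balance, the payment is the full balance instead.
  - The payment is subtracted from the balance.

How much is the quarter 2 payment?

Quarter 1: $2,126.70 +$72.31 interest = $2,199.01; pay $298.13 → $1,900.88
Quarter 2: $1,900.88 +$72.31 interest = $1,973.19; pay $419.75 → $1,553.44

$419.75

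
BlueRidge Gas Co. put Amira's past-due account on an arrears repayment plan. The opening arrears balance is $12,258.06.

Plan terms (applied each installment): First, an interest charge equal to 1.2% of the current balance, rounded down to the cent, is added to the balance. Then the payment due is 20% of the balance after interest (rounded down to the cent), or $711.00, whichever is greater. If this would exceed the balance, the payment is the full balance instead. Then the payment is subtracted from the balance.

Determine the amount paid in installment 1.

Installment 1: $12,258.06 +$147.09 interest = $12,405.15; pay $2,481.03 → $9,924.12

$2,481.03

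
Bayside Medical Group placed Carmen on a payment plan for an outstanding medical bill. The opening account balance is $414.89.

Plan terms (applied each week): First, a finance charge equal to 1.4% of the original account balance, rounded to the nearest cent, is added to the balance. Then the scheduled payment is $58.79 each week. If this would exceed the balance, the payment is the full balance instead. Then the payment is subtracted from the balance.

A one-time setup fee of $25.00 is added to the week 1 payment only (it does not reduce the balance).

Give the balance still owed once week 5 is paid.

$149.99

Week 1: $414.89 +$5.81 interest = $420.70; pay $58.79 (+ $25.00 fee) → $361.91
Week 2: $361.91 +$5.81 interest = $367.72; pay $58.79 → $308.93
Week 3: $308.93 +$5.81 interest = $314.74; pay $58.79 → $255.95
Week 4: $255.95 +$5.81 interest = $261.76; pay $58.79 → $202.97
Week 5: $202.97 +$5.81 interest = $208.78; pay $58.79 → $149.99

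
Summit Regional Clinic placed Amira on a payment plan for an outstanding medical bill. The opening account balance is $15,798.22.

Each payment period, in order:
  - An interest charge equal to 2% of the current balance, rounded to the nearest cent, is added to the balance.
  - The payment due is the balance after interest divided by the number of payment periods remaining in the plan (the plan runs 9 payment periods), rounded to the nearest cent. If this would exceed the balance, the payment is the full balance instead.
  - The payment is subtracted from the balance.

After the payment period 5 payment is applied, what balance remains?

Payment period 1: $15,798.22 +$315.96 interest = $16,114.18; pay $1,790.46 → $14,323.72
Payment period 2: $14,323.72 +$286.47 interest = $14,610.19; pay $1,826.27 → $12,783.92
Payment period 3: $12,783.92 +$255.68 interest = $13,039.60; pay $1,862.80 → $11,176.80
Payment period 4: $11,176.80 +$223.54 interest = $11,400.34; pay $1,900.06 → $9,500.28
Payment period 5: $9,500.28 +$190.01 interest = $9,690.29; pay $1,938.06 → $7,752.23

$7,752.23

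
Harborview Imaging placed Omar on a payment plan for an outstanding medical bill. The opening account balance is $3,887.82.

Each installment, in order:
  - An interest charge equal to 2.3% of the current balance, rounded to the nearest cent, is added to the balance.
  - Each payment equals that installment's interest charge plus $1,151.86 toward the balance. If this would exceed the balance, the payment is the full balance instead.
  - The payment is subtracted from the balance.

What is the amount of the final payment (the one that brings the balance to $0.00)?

Installment 1: opening $3,887.82; interest $89.42 → $3,977.24; payment $1,241.28; balance $2,735.96
Installment 2: opening $2,735.96; interest $62.93 → $2,798.89; payment $1,214.79; balance $1,584.10
Installment 3: opening $1,584.10; interest $36.43 → $1,620.53; payment $1,188.29; balance $432.24
Installment 4: opening $432.24; interest $9.94 → $442.18; payment $442.18; balance $0.00

$442.18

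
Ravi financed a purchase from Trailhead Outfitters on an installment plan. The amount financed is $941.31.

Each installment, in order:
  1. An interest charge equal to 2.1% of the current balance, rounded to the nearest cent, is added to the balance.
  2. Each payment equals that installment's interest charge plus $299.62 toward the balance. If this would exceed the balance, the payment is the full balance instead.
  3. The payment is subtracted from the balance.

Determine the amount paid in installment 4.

$43.34

Installment 1: $941.31 +$19.77 interest = $961.08; pay $319.39 → $641.69
Installment 2: $641.69 +$13.48 interest = $655.17; pay $313.10 → $342.07
Installment 3: $342.07 +$7.18 interest = $349.25; pay $306.80 → $42.45
Installment 4: $42.45 +$0.89 interest = $43.34; pay $43.34 → $0.00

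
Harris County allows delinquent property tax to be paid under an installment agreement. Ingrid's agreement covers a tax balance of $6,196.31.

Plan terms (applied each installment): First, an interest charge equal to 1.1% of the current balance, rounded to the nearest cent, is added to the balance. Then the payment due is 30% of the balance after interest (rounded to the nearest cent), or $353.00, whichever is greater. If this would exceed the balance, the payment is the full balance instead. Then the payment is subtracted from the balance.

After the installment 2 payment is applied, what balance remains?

Installment 1: opening $6,196.31; interest $68.16 → $6,264.47; payment $1,879.34; balance $4,385.13
Installment 2: opening $4,385.13; interest $48.24 → $4,433.37; payment $1,330.01; balance $3,103.36

$3,103.36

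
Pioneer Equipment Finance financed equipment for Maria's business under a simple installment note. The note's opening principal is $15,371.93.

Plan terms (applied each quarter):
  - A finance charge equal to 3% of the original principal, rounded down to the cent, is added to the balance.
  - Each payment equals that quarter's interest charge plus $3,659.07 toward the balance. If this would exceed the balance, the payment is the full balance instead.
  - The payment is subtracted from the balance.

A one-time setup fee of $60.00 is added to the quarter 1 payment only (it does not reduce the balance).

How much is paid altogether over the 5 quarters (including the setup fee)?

$17,737.68

Quarter 1: opening $15,371.93; interest $461.15 → $15,833.08; payment $4,120.22 (+ $60.00 fee); balance $11,712.86
Quarter 2: opening $11,712.86; interest $461.15 → $12,174.01; payment $4,120.22; balance $8,053.79
Quarter 3: opening $8,053.79; interest $461.15 → $8,514.94; payment $4,120.22; balance $4,394.72
Quarter 4: opening $4,394.72; interest $461.15 → $4,855.87; payment $4,120.22; balance $735.65
Quarter 5: opening $735.65; interest $461.15 → $1,196.80; payment $1,196.80; balance $0.00
Total paid: $17,737.68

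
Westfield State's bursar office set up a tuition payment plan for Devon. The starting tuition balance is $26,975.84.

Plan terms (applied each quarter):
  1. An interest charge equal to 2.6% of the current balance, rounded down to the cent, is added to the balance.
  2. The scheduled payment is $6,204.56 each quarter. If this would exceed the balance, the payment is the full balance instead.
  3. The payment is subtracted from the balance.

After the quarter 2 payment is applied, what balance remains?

Quarter 1: opening $26,975.84; interest $701.37 → $27,677.21; payment $6,204.56; balance $21,472.65
Quarter 2: opening $21,472.65; interest $558.28 → $22,030.93; payment $6,204.56; balance $15,826.37

$15,826.37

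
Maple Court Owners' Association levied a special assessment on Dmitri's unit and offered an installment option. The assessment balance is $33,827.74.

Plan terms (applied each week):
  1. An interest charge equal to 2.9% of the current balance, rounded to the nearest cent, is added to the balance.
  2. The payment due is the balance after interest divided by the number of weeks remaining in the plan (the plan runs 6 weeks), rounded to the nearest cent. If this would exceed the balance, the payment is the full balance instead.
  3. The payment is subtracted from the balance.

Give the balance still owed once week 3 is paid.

Week 1: opening $33,827.74; interest $981.00 → $34,808.74; payment $5,801.46; balance $29,007.28
Week 2: opening $29,007.28; interest $841.21 → $29,848.49; payment $5,969.70; balance $23,878.79
Week 3: opening $23,878.79; interest $692.48 → $24,571.27; payment $6,142.82; balance $18,428.45

$18,428.45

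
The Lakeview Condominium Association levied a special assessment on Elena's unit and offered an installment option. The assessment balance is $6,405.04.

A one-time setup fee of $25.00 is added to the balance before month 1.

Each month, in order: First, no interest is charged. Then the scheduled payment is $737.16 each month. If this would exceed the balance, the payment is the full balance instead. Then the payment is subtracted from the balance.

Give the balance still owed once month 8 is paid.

# | Opening | Payment | End bal
1 | $6,430.04 | $737.16 | $5,692.88
2 | $5,692.88 | $737.16 | $4,955.72
3 | $4,955.72 | $737.16 | $4,218.56
4 | $4,218.56 | $737.16 | $3,481.40
5 | $3,481.40 | $737.16 | $2,744.24
6 | $2,744.24 | $737.16 | $2,007.08
7 | $2,007.08 | $737.16 | $1,269.92
8 | $1,269.92 | $737.16 | $532.76

$532.76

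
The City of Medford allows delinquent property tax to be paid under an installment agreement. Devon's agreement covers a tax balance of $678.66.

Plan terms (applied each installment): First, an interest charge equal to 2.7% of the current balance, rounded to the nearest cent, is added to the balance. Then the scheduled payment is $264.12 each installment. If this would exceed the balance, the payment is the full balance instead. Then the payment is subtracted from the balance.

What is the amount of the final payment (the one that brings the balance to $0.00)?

Installment 1: $678.66 +$18.32 interest = $696.98; pay $264.12 → $432.86
Installment 2: $432.86 +$11.69 interest = $444.55; pay $264.12 → $180.43
Installment 3: $180.43 +$4.87 interest = $185.30; pay $185.30 → $0.00

$185.30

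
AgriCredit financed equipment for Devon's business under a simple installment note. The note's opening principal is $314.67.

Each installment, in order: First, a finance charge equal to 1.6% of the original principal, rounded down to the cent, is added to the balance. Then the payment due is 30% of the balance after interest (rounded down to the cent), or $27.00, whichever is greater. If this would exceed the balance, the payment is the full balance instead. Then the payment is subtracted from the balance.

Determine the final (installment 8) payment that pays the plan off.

Installment 1: opening $314.67; interest $5.03 → $319.70; payment $95.91; balance $223.79
Installment 2: opening $223.79; interest $5.03 → $228.82; payment $68.64; balance $160.18
Installment 3: opening $160.18; interest $5.03 → $165.21; payment $49.56; balance $115.65
Installment 4: opening $115.65; interest $5.03 → $120.68; payment $36.20; balance $84.48
Installment 5: opening $84.48; interest $5.03 → $89.51; payment $27.00; balance $62.51
Installment 6: opening $62.51; interest $5.03 → $67.54; payment $27.00; balance $40.54
Installment 7: opening $40.54; interest $5.03 → $45.57; payment $27.00; balance $18.57
Installment 8: opening $18.57; interest $5.03 → $23.60; payment $23.60; balance $0.00

$23.60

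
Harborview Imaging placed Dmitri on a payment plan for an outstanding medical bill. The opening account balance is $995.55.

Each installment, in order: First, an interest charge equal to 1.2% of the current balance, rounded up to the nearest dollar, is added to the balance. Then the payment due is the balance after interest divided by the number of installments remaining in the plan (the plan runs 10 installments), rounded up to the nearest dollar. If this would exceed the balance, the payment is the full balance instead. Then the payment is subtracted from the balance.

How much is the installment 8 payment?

$110.00

Installment 1: opening $995.55; interest $12.00 → $1,007.55; payment $101.00; balance $906.55
Installment 2: opening $906.55; interest $11.00 → $917.55; payment $102.00; balance $815.55
Installment 3: opening $815.55; interest $10.00 → $825.55; payment $104.00; balance $721.55
Installment 4: opening $721.55; interest $9.00 → $730.55; payment $105.00; balance $625.55
Installment 5: opening $625.55; interest $8.00 → $633.55; payment $106.00; balance $527.55
Installment 6: opening $527.55; interest $7.00 → $534.55; payment $107.00; balance $427.55
Installment 7: opening $427.55; interest $6.00 → $433.55; payment $109.00; balance $324.55
Installment 8: opening $324.55; interest $4.00 → $328.55; payment $110.00; balance $218.55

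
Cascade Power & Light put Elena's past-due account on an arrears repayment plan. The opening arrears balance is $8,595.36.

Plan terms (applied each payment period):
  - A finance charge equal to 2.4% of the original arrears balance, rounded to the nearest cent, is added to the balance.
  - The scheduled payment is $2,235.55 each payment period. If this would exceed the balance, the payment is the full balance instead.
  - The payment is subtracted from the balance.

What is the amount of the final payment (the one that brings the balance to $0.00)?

Payment period 1: opening $8,595.36; interest $206.29 → $8,801.65; payment $2,235.55; balance $6,566.10
Payment period 2: opening $6,566.10; interest $206.29 → $6,772.39; payment $2,235.55; balance $4,536.84
Payment period 3: opening $4,536.84; interest $206.29 → $4,743.13; payment $2,235.55; balance $2,507.58
Payment period 4: opening $2,507.58; interest $206.29 → $2,713.87; payment $2,235.55; balance $478.32
Payment period 5: opening $478.32; interest $206.29 → $684.61; payment $684.61; balance $0.00

$684.61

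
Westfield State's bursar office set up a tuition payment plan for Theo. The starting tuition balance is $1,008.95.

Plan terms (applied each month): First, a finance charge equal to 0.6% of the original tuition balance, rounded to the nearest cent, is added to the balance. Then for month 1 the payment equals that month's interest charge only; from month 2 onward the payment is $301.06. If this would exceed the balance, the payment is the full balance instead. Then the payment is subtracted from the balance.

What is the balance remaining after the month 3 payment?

$418.93

Month 1: $1,008.95 +$6.05 interest = $1,015.00; pay $6.05 → $1,008.95
Month 2: $1,008.95 +$6.05 interest = $1,015.00; pay $301.06 → $713.94
Month 3: $713.94 +$6.05 interest = $719.99; pay $301.06 → $418.93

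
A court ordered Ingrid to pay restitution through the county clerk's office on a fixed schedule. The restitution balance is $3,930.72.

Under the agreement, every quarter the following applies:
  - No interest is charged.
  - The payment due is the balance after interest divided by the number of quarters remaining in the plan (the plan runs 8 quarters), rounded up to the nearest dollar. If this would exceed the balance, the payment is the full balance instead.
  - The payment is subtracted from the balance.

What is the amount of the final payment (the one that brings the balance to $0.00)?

$490.72

Quarter 1: opening $3,930.72; payment $492.00; balance $3,438.72
Quarter 2: opening $3,438.72; payment $492.00; balance $2,946.72
Quarter 3: opening $2,946.72; payment $492.00; balance $2,454.72
Quarter 4: opening $2,454.72; payment $491.00; balance $1,963.72
Quarter 5: opening $1,963.72; payment $491.00; balance $1,472.72
Quarter 6: opening $1,472.72; payment $491.00; balance $981.72
Quarter 7: opening $981.72; payment $491.00; balance $490.72
Quarter 8: opening $490.72; payment $490.72; balance $0.00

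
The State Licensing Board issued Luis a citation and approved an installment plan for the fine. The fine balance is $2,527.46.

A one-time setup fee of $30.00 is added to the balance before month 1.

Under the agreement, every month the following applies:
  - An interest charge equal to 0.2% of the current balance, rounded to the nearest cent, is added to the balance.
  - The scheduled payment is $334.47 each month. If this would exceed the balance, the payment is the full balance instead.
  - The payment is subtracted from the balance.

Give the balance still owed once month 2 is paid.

Month 1: opening $2,557.46; interest $5.11 → $2,562.57; payment $334.47; balance $2,228.10
Month 2: opening $2,228.10; interest $4.46 → $2,232.56; payment $334.47; balance $1,898.09

$1,898.09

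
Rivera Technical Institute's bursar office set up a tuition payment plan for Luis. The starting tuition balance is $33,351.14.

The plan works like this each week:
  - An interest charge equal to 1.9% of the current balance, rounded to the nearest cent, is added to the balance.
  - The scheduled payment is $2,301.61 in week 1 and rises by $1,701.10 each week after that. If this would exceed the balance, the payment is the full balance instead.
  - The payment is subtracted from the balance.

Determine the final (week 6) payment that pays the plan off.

Week 1: $33,351.14 +$633.67 interest = $33,984.81; pay $2,301.61 → $31,683.20
Week 2: $31,683.20 +$601.98 interest = $32,285.18; pay $4,002.71 → $28,282.47
Week 3: $28,282.47 +$537.37 interest = $28,819.84; pay $5,703.81 → $23,116.03
Week 4: $23,116.03 +$439.20 interest = $23,555.23; pay $7,404.91 → $16,150.32
Week 5: $16,150.32 +$306.86 interest = $16,457.18; pay $9,106.01 → $7,351.17
Week 6: $7,351.17 +$139.67 interest = $7,490.84; pay $7,490.84 → $0.00

$7,490.84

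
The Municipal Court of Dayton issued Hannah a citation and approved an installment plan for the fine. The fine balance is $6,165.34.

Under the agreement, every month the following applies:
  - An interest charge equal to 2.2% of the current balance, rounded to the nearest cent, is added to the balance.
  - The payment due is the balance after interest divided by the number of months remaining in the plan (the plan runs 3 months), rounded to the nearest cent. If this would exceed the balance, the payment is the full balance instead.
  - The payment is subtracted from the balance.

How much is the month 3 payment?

$2,193.75

Month 1: $6,165.34 +$135.64 interest = $6,300.98; pay $2,100.33 → $4,200.65
Month 2: $4,200.65 +$92.41 interest = $4,293.06; pay $2,146.53 → $2,146.53
Month 3: $2,146.53 +$47.22 interest = $2,193.75; pay $2,193.75 → $0.00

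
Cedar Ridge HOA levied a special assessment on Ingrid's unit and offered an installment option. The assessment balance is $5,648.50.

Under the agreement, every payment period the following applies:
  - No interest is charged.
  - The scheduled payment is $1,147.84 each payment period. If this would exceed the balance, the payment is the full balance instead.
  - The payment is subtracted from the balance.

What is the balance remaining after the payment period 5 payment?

$0.00

Payment period 1: $5,648.50 − $1,147.84 → $4,500.66
Payment period 2: $4,500.66 − $1,147.84 → $3,352.82
Payment period 3: $3,352.82 − $1,147.84 → $2,204.98
Payment period 4: $2,204.98 − $1,147.84 → $1,057.14
Payment period 5: $1,057.14 − $1,057.14 → $0.00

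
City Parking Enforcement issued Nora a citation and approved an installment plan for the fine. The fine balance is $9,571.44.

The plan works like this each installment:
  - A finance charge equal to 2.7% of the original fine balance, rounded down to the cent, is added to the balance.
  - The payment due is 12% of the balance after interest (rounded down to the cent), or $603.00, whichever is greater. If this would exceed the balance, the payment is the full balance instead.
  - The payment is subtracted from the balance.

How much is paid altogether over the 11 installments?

Installment 1: $9,571.44 +$258.42 interest = $9,829.86; pay $1,179.58 → $8,650.28
Installment 2: $8,650.28 +$258.42 interest = $8,908.70; pay $1,069.04 → $7,839.66
Installment 3: $7,839.66 +$258.42 interest = $8,098.08; pay $971.76 → $7,126.32
Installment 4: $7,126.32 +$258.42 interest = $7,384.74; pay $886.16 → $6,498.58
Installment 5: $6,498.58 +$258.42 interest = $6,757.00; pay $810.84 → $5,946.16
Installment 6: $5,946.16 +$258.42 interest = $6,204.58; pay $744.54 → $5,460.04
Installment 7: $5,460.04 +$258.42 interest = $5,718.46; pay $686.21 → $5,032.25
Installment 8: $5,032.25 +$258.42 interest = $5,290.67; pay $634.88 → $4,655.79
Installment 9: $4,655.79 +$258.42 interest = $4,914.21; pay $603.00 → $4,311.21
Installment 10: $4,311.21 +$258.42 interest = $4,569.63; pay $603.00 → $3,966.63
Installment 11: $3,966.63 +$258.42 interest = $4,225.05; pay $603.00 → $3,622.05
Total paid: $8,792.01

$8,792.01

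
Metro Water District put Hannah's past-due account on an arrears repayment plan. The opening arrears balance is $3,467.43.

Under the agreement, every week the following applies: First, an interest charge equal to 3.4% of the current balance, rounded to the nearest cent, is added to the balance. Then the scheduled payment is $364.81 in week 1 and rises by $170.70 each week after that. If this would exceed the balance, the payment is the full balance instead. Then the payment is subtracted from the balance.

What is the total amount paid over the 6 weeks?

Week 1: opening $3,467.43; interest $117.89 → $3,585.32; payment $364.81; balance $3,220.51
Week 2: opening $3,220.51; interest $109.50 → $3,330.01; payment $535.51; balance $2,794.50
Week 3: opening $2,794.50; interest $95.01 → $2,889.51; payment $706.21; balance $2,183.30
Week 4: opening $2,183.30; interest $74.23 → $2,257.53; payment $876.91; balance $1,380.62
Week 5: opening $1,380.62; interest $46.94 → $1,427.56; payment $1,047.61; balance $379.95
Week 6: opening $379.95; interest $12.92 → $392.87; payment $392.87; balance $0.00
Total paid: $3,923.92

$3,923.92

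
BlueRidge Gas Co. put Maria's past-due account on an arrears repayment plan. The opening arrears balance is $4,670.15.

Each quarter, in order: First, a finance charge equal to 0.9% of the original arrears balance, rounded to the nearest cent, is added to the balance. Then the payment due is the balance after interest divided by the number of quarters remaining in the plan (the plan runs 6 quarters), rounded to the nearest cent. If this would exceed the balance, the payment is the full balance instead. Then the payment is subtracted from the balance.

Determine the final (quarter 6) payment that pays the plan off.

# | Opening | Interest | Payment | End bal
1 | $4,670.15 | $42.03 | $785.36 | $3,926.82
2 | $3,926.82 | $42.03 | $793.77 | $3,175.08
3 | $3,175.08 | $42.03 | $804.28 | $2,412.83
4 | $2,412.83 | $42.03 | $818.29 | $1,636.57
5 | $1,636.57 | $42.03 | $839.30 | $839.30
6 | $839.30 | $42.03 | $881.33 | $0.00

$881.33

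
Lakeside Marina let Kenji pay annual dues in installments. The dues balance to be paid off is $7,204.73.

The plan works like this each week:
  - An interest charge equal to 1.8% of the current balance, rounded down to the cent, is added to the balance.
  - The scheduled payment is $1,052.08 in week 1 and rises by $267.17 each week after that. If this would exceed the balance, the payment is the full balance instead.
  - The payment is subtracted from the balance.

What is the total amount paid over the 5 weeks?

# | Opening | Interest | Payment | End bal
1 | $7,204.73 | $129.68 | $1,052.08 | $6,282.33
2 | $6,282.33 | $113.08 | $1,319.25 | $5,076.16
3 | $5,076.16 | $91.37 | $1,586.42 | $3,581.11
4 | $3,581.11 | $64.45 | $1,853.59 | $1,791.97
5 | $1,791.97 | $32.25 | $1,824.22 | $0.00
Total paid: $7,635.56

$7,635.56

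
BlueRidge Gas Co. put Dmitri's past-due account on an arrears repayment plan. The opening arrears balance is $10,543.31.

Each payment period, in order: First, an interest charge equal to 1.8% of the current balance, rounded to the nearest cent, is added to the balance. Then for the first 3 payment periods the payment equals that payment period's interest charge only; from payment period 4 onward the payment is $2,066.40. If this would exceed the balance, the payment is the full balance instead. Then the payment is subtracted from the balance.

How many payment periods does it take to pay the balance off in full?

9

Payment period 1: $10,543.31 +$189.78 interest = $10,733.09; pay $189.78 → $10,543.31
Payment period 2: $10,543.31 +$189.78 interest = $10,733.09; pay $189.78 → $10,543.31
Payment period 3: $10,543.31 +$189.78 interest = $10,733.09; pay $189.78 → $10,543.31
Payment period 4: $10,543.31 +$189.78 interest = $10,733.09; pay $2,066.40 → $8,666.69
Payment period 5: $8,666.69 +$156.00 interest = $8,822.69; pay $2,066.40 → $6,756.29
Payment period 6: $6,756.29 +$121.61 interest = $6,877.90; pay $2,066.40 → $4,811.50
Payment period 7: $4,811.50 +$86.61 interest = $4,898.11; pay $2,066.40 → $2,831.71
Payment period 8: $2,831.71 +$50.97 interest = $2,882.68; pay $2,066.40 → $816.28
Payment period 9: $816.28 +$14.69 interest = $830.97; pay $830.97 → $0.00
Balance reaches $0.00 in payment period 9.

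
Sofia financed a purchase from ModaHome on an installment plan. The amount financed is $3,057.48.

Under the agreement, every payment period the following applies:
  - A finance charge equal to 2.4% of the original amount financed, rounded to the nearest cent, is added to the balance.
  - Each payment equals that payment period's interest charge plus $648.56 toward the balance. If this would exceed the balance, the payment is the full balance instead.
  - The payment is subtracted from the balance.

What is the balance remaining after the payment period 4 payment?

$463.24

Payment period 1: $3,057.48 +$73.38 interest = $3,130.86; pay $721.94 → $2,408.92
Payment period 2: $2,408.92 +$73.38 interest = $2,482.30; pay $721.94 → $1,760.36
Payment period 3: $1,760.36 +$73.38 interest = $1,833.74; pay $721.94 → $1,111.80
Payment period 4: $1,111.80 +$73.38 interest = $1,185.18; pay $721.94 → $463.24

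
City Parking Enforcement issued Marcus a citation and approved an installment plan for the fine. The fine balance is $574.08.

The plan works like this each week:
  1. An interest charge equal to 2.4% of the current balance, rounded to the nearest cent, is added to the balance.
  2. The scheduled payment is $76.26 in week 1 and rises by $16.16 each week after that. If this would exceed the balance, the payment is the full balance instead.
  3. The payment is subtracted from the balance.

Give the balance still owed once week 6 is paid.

# | Opening | Interest | Payment | End bal
1 | $574.08 | $13.78 | $76.26 | $511.60
2 | $511.60 | $12.28 | $92.42 | $431.46
3 | $431.46 | $10.36 | $108.58 | $333.24
4 | $333.24 | $8.00 | $124.74 | $216.50
5 | $216.50 | $5.20 | $140.90 | $80.80
6 | $80.80 | $1.94 | $82.74 | $0.00

$0.00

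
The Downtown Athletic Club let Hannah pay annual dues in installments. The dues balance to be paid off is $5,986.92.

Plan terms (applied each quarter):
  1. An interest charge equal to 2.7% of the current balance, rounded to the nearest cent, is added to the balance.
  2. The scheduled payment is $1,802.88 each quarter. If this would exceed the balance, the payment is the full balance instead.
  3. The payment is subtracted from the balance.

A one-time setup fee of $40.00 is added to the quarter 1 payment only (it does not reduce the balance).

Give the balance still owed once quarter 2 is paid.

$2,660.14

Quarter 1: opening $5,986.92; interest $161.65 → $6,148.57; payment $1,802.88 (+ $40.00 fee); balance $4,345.69
Quarter 2: opening $4,345.69; interest $117.33 → $4,463.02; payment $1,802.88; balance $2,660.14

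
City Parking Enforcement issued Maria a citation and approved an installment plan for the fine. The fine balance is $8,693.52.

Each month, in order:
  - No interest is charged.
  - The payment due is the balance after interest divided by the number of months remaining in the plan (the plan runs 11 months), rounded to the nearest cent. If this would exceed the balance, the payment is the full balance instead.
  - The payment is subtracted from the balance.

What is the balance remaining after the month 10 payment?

$790.32

# | Opening | Payment | End bal
1 | $8,693.52 | $790.32 | $7,903.20
2 | $7,903.20 | $790.32 | $7,112.88
3 | $7,112.88 | $790.32 | $6,322.56
4 | $6,322.56 | $790.32 | $5,532.24
5 | $5,532.24 | $790.32 | $4,741.92
6 | $4,741.92 | $790.32 | $3,951.60
7 | $3,951.60 | $790.32 | $3,161.28
8 | $3,161.28 | $790.32 | $2,370.96
9 | $2,370.96 | $790.32 | $1,580.64
10 | $1,580.64 | $790.32 | $790.32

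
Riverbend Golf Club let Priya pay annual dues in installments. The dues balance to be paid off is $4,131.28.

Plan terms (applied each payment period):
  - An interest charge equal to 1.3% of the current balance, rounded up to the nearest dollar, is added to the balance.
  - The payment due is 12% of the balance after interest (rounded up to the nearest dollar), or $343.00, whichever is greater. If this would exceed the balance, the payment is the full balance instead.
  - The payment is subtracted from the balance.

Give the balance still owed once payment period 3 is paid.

Payment period 1: opening $4,131.28; interest $54.00 → $4,185.28; payment $503.00; balance $3,682.28
Payment period 2: opening $3,682.28; interest $48.00 → $3,730.28; payment $448.00; balance $3,282.28
Payment period 3: opening $3,282.28; interest $43.00 → $3,325.28; payment $400.00; balance $2,925.28

$2,925.28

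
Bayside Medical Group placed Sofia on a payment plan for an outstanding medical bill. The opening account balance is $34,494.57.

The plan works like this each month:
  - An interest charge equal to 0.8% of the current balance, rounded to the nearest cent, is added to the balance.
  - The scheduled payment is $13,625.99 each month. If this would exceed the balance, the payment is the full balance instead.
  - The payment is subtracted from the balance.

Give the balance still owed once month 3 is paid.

$0.00

Month 1: $34,494.57 +$275.96 interest = $34,770.53; pay $13,625.99 → $21,144.54
Month 2: $21,144.54 +$169.16 interest = $21,313.70; pay $13,625.99 → $7,687.71
Month 3: $7,687.71 +$61.50 interest = $7,749.21; pay $7,749.21 → $0.00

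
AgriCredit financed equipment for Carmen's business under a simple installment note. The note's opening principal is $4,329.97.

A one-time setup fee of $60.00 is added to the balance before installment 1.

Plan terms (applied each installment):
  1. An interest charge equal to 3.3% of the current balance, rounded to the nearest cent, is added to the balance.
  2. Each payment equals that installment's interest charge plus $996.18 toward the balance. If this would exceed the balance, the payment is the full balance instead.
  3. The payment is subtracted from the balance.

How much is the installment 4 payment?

$1,042.43

Installment 1: opening $4,389.97; interest $144.87 → $4,534.84; payment $1,141.05; balance $3,393.79
Installment 2: opening $3,393.79; interest $112.00 → $3,505.79; payment $1,108.18; balance $2,397.61
Installment 3: opening $2,397.61; interest $79.12 → $2,476.73; payment $1,075.30; balance $1,401.43
Installment 4: opening $1,401.43; interest $46.25 → $1,447.68; payment $1,042.43; balance $405.25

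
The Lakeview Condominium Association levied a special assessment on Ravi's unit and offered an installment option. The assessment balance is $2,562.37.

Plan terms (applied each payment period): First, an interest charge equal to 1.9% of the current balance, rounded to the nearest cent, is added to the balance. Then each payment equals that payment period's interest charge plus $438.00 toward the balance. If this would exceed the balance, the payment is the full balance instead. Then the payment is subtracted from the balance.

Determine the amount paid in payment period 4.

Payment period 1: $2,562.37 +$48.69 interest = $2,611.06; pay $486.69 → $2,124.37
Payment period 2: $2,124.37 +$40.36 interest = $2,164.73; pay $478.36 → $1,686.37
Payment period 3: $1,686.37 +$32.04 interest = $1,718.41; pay $470.04 → $1,248.37
Payment period 4: $1,248.37 +$23.72 interest = $1,272.09; pay $461.72 → $810.37

$461.72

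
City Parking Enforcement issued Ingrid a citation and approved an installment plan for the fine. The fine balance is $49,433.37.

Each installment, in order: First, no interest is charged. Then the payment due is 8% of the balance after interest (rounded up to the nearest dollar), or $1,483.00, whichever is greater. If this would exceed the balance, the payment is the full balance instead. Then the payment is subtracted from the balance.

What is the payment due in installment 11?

$1,718.00

# | Opening | Payment | End bal
1 | $49,433.37 | $3,955.00 | $45,478.37
2 | $45,478.37 | $3,639.00 | $41,839.37
3 | $41,839.37 | $3,348.00 | $38,491.37
4 | $38,491.37 | $3,080.00 | $35,411.37
5 | $35,411.37 | $2,833.00 | $32,578.37
6 | $32,578.37 | $2,607.00 | $29,971.37
7 | $29,971.37 | $2,398.00 | $27,573.37
8 | $27,573.37 | $2,206.00 | $25,367.37
9 | $25,367.37 | $2,030.00 | $23,337.37
10 | $23,337.37 | $1,867.00 | $21,470.37
11 | $21,470.37 | $1,718.00 | $19,752.37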